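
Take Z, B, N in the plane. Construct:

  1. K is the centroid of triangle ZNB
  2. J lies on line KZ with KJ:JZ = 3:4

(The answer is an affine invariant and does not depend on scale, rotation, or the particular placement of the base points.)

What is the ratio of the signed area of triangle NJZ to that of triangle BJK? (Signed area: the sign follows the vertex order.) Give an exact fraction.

[NJZ]:[BJK] = 4/3

Set Z = (0, 0), B = (1, 0), N = (0, 1); any affine frame gives the same invariant.
1. K is the centroid of triangle ZNB ⇒ K = (1/3, 1/3)
2. J lies on line KZ with KJ:JZ = 3:4 ⇒ J = (4/21, 4/21)
2·[NJZ] = -4/21, 2·[BJK] = -1/7
[NJZ]:[BJK] = -4/21:-1/7 = 4/3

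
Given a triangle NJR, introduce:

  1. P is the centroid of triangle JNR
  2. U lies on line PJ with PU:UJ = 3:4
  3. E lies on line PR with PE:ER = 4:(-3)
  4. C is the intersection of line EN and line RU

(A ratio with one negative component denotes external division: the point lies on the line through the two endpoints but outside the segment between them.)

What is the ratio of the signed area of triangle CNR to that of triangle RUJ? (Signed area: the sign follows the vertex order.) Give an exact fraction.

[CNR]:[RUJ] = 273/88

Set N = (0, 0), J = (1, 0), R = (0, 1); any affine frame gives the same invariant.
1. P is the centroid of triangle JNR ⇒ P = (1/3, 1/3)
2. U lies on line PJ with PU:UJ = 3:4 ⇒ U = (13/21, 4/21)
3. E lies on line PR with PE:ER = 4:(-3) ⇒ E = (-1, 3)
4. C is the intersection of line EN and line RU ⇒ C = (-13/22, 39/22)
2·[CNR] = 13/22, 2·[RUJ] = 4/21
[CNR]:[RUJ] = 13/22:4/21 = 273/88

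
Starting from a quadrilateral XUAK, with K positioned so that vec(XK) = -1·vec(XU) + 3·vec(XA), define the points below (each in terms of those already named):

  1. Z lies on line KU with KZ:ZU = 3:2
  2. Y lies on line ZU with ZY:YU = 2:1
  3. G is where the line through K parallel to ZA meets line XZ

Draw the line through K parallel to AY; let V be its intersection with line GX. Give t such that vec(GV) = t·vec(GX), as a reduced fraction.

t = 3/5

Set X = (0, 0), U = (1, 0), A = (0, 1), K = (-1, 3); any affine frame gives the same invariant.
1. Z lies on line KU with KZ:ZU = 3:2 ⇒ Z = (1/5, 6/5)
2. Y lies on line ZU with ZY:YU = 2:1 ⇒ Y = (11/15, 2/5)
3. G is where the line through K parallel to ZA meets line XZ ⇒ G = (4/5, 24/5)
through K parallel to AY: direction (11/15, -3/5); meets GX at V = (8/25, 48/25)
V = G + t·(X−G) with t = 3/5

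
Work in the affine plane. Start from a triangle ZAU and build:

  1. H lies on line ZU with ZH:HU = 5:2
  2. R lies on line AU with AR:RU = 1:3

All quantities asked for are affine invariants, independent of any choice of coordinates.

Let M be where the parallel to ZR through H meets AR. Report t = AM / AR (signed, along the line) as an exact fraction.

t = 22/7

Choose coordinates Z = (0, 0), A = (1, 0), U = (0, 1).
1. H lies on line ZU with ZH:HU = 5:2 ⇒ H = (0, 5/7)
2. R lies on line AU with AR:RU = 1:3 ⇒ R = (3/4, 1/4)
through H parallel to ZR: direction (3/4, 1/4); meets AR at M = (3/14, 11/14)
M = A + t·(R−A) with t = 22/7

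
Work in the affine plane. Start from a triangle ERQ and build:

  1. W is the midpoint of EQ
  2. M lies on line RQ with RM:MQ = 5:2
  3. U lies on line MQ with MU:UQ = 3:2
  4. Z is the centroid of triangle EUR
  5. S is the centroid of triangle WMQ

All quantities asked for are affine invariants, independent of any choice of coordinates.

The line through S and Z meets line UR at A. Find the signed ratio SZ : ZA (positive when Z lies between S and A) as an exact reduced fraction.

Work in coordinates with E = (0, 0), R = (1, 0), Q = (0, 1).
1. W is the midpoint of EQ ⇒ W = (0, 1/2)
2. M lies on line RQ with RM:MQ = 5:2 ⇒ M = (2/7, 5/7)
3. U lies on line MQ with MU:UQ = 3:2 ⇒ U = (4/35, 31/35)
4. Z is the centroid of triangle EUR ⇒ Z = (13/35, 31/105)
5. S is the centroid of triangle WMQ ⇒ S = (2/21, 31/42)
line SZ meets UR at A = (-19/105, 124/105)
Z = S + t·(A−S) with t = -1, so SZ:ZA = -1:2

SZ:ZA = -1/2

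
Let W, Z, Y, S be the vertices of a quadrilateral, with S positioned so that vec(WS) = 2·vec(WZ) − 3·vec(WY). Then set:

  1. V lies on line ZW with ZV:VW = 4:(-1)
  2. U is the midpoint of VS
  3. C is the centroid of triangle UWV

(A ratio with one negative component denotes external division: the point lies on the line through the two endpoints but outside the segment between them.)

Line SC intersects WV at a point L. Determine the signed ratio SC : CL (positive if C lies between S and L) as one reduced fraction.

Choose coordinates W = (0, 0), Z = (1, 0), Y = (0, 1), S = (2, -3).
1. V lies on line ZW with ZV:VW = 4:(-1) ⇒ V = (-1/3, 0)
2. U is the midpoint of VS ⇒ U = (5/6, -3/2)
3. C is the centroid of triangle UWV ⇒ C = (1/6, -1/2)
line SC meets WV at L = (-1/5, 0)
C = S + t·(L−S) with t = 5/6, so SC:CL = 5/6:1/6

SC:CL = 5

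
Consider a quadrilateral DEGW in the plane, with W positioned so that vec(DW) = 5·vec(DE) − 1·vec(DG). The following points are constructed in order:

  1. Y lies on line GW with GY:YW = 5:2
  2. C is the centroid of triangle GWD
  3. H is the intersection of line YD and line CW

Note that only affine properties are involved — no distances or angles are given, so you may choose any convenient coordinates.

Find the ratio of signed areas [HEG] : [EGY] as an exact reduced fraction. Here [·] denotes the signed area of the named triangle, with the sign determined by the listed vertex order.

[HEG]:[EGY] = 91/135

Set D = (0, 0), E = (1, 0), G = (0, 1), W = (5, -1); any affine frame gives the same invariant.
1. Y lies on line GW with GY:YW = 5:2 ⇒ Y = (25/7, -3/7)
2. C is the centroid of triangle GWD ⇒ C = (5/3, 0)
3. H is the intersection of line YD and line CW ⇒ H = (25/9, -1/3)
2·[HEG] = -13/9, 2·[EGY] = -15/7
[HEG]:[EGY] = -13/9:-15/7 = 91/135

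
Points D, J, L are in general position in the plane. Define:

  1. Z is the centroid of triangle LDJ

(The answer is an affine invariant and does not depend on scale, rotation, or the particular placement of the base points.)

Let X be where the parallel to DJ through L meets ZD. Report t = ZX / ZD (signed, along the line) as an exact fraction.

Work in coordinates with D = (0, 0), J = (1, 0), L = (0, 1).
1. Z is the centroid of triangle LDJ ⇒ Z = (1/3, 1/3)
through L parallel to DJ: direction (1, 0); meets ZD at X = (1, 1)
X = Z + t·(D−Z) with t = -2

t = -2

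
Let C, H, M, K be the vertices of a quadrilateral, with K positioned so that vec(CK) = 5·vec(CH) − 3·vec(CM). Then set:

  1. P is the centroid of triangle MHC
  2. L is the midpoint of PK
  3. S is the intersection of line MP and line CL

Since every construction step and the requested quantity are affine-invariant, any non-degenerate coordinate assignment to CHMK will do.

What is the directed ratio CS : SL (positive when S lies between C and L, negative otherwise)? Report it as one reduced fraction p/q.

Work in coordinates with C = (0, 0), H = (1, 0), M = (0, 1), K = (5, -3).
1. P is the centroid of triangle MHC ⇒ P = (1/3, 1/3)
2. L is the midpoint of PK ⇒ L = (8/3, -4/3)
3. S is the intersection of line MP and line CL ⇒ S = (2/3, -1/3)
S = C + t·(L−C) with t = 1/4, so CS:SL = t:(1−t) = 1/4:3/4

CS:SL = 1/3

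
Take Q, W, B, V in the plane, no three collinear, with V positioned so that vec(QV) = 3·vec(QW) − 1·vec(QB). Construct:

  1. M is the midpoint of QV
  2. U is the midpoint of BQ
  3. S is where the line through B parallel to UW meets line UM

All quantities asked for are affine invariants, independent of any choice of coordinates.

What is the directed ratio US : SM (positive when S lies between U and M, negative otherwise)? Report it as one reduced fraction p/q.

US:SM = -2/3

Choose coordinates Q = (0, 0), W = (1, 0), B = (0, 1), V = (3, -1).
1. M is the midpoint of QV ⇒ M = (3/2, -1/2)
2. U is the midpoint of BQ ⇒ U = (0, 1/2)
3. S is where the line through B parallel to UW meets line UM ⇒ S = (-3, 5/2)
S = U + t·(M−U) with t = -2, so US:SM = t:(1−t) = -2:3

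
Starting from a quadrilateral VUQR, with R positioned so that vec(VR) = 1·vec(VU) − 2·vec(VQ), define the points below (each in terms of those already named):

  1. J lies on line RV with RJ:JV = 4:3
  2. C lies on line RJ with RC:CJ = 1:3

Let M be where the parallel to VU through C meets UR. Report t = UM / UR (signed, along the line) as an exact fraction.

t = 6/7

Assign V = (0, 0), U = (1, 0), Q = (0, 1), R = (1, -2) — the answer is frame-independent, so this choice is without loss of generality.
1. J lies on line RV with RJ:JV = 4:3 ⇒ J = (3/7, -6/7)
2. C lies on line RJ with RC:CJ = 1:3 ⇒ C = (6/7, -12/7)
through C parallel to VU: direction (1, 0); meets UR at M = (1, -12/7)
M = U + t·(R−U) with t = 6/7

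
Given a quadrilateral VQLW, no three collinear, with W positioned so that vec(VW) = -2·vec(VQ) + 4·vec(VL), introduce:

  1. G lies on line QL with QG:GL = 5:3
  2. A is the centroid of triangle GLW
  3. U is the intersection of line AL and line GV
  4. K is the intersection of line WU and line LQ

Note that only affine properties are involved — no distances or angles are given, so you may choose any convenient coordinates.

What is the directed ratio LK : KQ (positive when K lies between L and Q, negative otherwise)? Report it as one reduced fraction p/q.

Assign V = (0, 0), Q = (1, 0), L = (0, 1), W = (-2, 4) — the answer is frame-independent, so this choice is without loss of generality.
1. G lies on line QL with QG:GL = 5:3 ⇒ G = (3/8, 5/8)
2. A is the centroid of triangle GLW ⇒ A = (-13/24, 15/8)
3. U is the intersection of line AL and line GV ⇒ U = (39/128, 65/128)
4. K is the intersection of line WU and line LQ ⇒ K = (-9/152, 161/152)
K = L + t·(Q−L) with t = -9/152, so LK:KQ = t:(1−t) = -9/152:161/152

LK:KQ = -9/161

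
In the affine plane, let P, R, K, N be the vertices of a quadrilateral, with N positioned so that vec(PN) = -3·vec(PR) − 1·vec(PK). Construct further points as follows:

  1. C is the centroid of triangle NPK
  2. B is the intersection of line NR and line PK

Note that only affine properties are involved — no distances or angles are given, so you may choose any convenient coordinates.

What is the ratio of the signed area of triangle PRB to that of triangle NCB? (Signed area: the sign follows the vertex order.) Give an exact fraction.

[PRB]:[NCB] = 1/6

Work in coordinates with P = (0, 0), R = (1, 0), K = (0, 1), N = (-3, -1).
1. C is the centroid of triangle NPK ⇒ C = (-1, 0)
2. B is the intersection of line NR and line PK ⇒ B = (0, -1/4)
2·[PRB] = -1/4, 2·[NCB] = -3/2
[PRB]:[NCB] = -1/4:-3/2 = 1/6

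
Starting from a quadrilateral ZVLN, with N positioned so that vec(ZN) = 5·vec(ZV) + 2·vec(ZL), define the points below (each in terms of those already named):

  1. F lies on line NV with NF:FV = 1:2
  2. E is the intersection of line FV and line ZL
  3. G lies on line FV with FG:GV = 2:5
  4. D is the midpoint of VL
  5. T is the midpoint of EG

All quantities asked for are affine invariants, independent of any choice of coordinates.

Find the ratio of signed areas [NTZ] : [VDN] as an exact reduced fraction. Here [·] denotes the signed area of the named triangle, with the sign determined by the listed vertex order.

Choose coordinates Z = (0, 0), V = (1, 0), L = (0, 1), N = (5, 2).
1. F lies on line NV with NF:FV = 1:2 ⇒ F = (11/3, 4/3)
2. E is the intersection of line FV and line ZL ⇒ E = (0, -1/2)
3. G lies on line FV with FG:GV = 2:5 ⇒ G = (61/21, 20/21)
4. D is the midpoint of VL ⇒ D = (1/2, 1/2)
5. T is the midpoint of EG ⇒ T = (61/42, 19/84)
2·[NTZ] = -149/84, 2·[VDN] = -3
[NTZ]:[VDN] = -149/84:-3 = 149/252

[NTZ]:[VDN] = 149/252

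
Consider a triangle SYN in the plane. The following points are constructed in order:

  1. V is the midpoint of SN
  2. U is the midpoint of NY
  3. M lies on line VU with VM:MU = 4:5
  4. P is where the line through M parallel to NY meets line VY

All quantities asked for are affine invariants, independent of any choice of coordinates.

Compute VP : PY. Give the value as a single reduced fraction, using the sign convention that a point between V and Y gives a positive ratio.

Assign S = (0, 0), Y = (1, 0), N = (0, 1) — the answer is frame-independent, so this choice is without loss of generality.
1. V is the midpoint of SN ⇒ V = (0, 1/2)
2. U is the midpoint of NY ⇒ U = (1/2, 1/2)
3. M lies on line VU with VM:MU = 4:5 ⇒ M = (2/9, 1/2)
4. P is where the line through M parallel to NY meets line VY ⇒ P = (4/9, 5/18)
P = V + t·(Y−V) with t = 4/9, so VP:PY = t:(1−t) = 4/9:5/9

VP:PY = 4/5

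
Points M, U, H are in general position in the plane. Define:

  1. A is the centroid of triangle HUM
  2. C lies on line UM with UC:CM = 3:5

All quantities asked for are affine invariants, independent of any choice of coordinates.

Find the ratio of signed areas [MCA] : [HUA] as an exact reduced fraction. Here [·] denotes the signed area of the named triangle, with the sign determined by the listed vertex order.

Set M = (0, 0), U = (1, 0), H = (0, 1); any affine frame gives the same invariant.
1. A is the centroid of triangle HUM ⇒ A = (1/3, 1/3)
2. C lies on line UM with UC:CM = 3:5 ⇒ C = (5/8, 0)
2·[MCA] = 5/24, 2·[HUA] = -1/3
[MCA]:[HUA] = 5/24:-1/3 = -5/8

[MCA]:[HUA] = -5/8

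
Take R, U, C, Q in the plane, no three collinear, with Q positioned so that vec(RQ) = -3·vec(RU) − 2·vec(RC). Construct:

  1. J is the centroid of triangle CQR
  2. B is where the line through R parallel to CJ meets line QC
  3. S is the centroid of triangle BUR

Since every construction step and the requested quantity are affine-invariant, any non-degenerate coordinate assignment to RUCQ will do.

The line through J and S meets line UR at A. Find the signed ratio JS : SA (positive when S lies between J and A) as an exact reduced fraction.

JS:SA = -5/4

Set R = (0, 0), U = (1, 0), C = (0, 1), Q = (-3, -2); any affine frame gives the same invariant.
1. J is the centroid of triangle CQR ⇒ J = (-1, -1/3)
2. B is where the line through R parallel to CJ meets line QC ⇒ B = (3, 4)
3. S is the centroid of triangle BUR ⇒ S = (4/3, 4/3)
line JS meets UR at A = (-8/15, 0)
S = J + t·(A−J) with t = 5, so JS:SA = 5:-4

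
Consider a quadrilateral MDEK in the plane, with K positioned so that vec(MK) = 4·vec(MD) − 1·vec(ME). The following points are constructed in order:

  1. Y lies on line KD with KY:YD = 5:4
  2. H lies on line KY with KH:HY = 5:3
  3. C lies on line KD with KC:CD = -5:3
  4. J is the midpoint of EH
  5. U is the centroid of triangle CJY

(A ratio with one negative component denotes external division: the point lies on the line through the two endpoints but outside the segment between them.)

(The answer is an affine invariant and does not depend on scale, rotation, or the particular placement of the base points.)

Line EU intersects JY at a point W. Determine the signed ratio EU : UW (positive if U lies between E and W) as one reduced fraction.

Assign M = (0, 0), D = (1, 0), E = (0, 1), K = (4, -1) — the answer is frame-independent, so this choice is without loss of generality.
1. Y lies on line KD with KY:YD = 5:4 ⇒ Y = (7/3, -4/9)
2. H lies on line KY with KH:HY = 5:3 ⇒ H = (71/24, -47/72)
3. C lies on line KD with KC:CD = -5:3 ⇒ C = (-7/2, 3/2)
4. J is the midpoint of EH ⇒ J = (71/48, 25/144)
5. U is the centroid of triangle CJY ⇒ U = (5/48, 59/144)
line EU meets JY at W = (-15/304, 389/304)
U = E + t·(W−E) with t = -19/9, so EU:UW = -19/9:28/9

EU:UW = -19/28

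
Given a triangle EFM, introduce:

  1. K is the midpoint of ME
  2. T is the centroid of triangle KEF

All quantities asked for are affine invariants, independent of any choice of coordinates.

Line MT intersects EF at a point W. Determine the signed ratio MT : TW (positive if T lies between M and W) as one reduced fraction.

MT:TW = 5

Assign E = (0, 0), F = (1, 0), M = (0, 1) — the answer is frame-independent, so this choice is without loss of generality.
1. K is the midpoint of ME ⇒ K = (0, 1/2)
2. T is the centroid of triangle KEF ⇒ T = (1/3, 1/6)
line MT meets EF at W = (2/5, 0)
T = M + t·(W−M) with t = 5/6, so MT:TW = 5/6:1/6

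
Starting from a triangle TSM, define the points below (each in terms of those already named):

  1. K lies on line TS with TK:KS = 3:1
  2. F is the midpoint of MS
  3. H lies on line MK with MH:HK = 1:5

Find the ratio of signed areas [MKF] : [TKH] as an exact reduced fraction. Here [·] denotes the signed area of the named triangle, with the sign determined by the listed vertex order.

Work in coordinates with T = (0, 0), S = (1, 0), M = (0, 1).
1. K lies on line TS with TK:KS = 3:1 ⇒ K = (3/4, 0)
2. F is the midpoint of MS ⇒ F = (1/2, 1/2)
3. H lies on line MK with MH:HK = 1:5 ⇒ H = (1/8, 5/6)
2·[MKF] = 1/8, 2·[TKH] = 5/8
[MKF]:[TKH] = 1/8:5/8 = 1/5

[MKF]:[TKH] = 1/5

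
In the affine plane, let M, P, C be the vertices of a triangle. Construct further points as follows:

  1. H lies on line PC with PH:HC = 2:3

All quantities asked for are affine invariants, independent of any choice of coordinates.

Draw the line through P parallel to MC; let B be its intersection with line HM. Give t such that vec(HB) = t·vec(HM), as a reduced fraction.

t = -2/3

Set M = (0, 0), P = (1, 0), C = (0, 1); any affine frame gives the same invariant.
1. H lies on line PC with PH:HC = 2:3 ⇒ H = (3/5, 2/5)
through P parallel to MC: direction (0, 1); meets HM at B = (1, 2/3)
B = H + t·(M−H) with t = -2/3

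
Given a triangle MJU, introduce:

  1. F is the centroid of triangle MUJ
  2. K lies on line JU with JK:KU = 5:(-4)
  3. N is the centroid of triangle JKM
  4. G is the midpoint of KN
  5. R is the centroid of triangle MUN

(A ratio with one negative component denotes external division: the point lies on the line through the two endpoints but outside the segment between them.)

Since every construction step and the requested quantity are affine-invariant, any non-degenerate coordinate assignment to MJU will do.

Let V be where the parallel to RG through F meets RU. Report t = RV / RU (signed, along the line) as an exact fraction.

Choose coordinates M = (0, 0), J = (1, 0), U = (0, 1).
1. F is the centroid of triangle MUJ ⇒ F = (1/3, 1/3)
2. K lies on line JU with JK:KU = 5:(-4) ⇒ K = (-4, 5)
3. N is the centroid of triangle JKM ⇒ N = (-1, 5/3)
4. G is the midpoint of KN ⇒ G = (-5/2, 10/3)
5. R is the centroid of triangle MUN ⇒ R = (-1/3, 8/9)
through F parallel to RG: direction (-13/6, 22/9); meets RU at V = (-34/171, 479/513)
V = R + t·(U−R) with t = 23/57

t = 23/57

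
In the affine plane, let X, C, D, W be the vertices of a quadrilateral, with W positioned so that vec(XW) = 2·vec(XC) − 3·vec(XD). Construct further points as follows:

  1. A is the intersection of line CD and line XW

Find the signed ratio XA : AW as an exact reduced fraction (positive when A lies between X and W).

XA:AW = -1/2

Work in coordinates with X = (0, 0), C = (1, 0), D = (0, 1), W = (2, -3).
1. A is the intersection of line CD and line XW ⇒ A = (-2, 3)
A = X + t·(W−X) with t = -1, so XA:AW = t:(1−t) = -1:2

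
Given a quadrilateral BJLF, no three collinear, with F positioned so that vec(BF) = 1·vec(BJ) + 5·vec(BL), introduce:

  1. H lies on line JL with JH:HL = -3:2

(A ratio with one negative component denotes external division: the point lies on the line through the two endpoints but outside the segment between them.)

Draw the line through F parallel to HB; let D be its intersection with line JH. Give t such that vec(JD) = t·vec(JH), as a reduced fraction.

t = -10/3

Assign B = (0, 0), J = (1, 0), L = (0, 1), F = (1, 5) — the answer is frame-independent, so this choice is without loss of generality.
1. H lies on line JL with JH:HL = -3:2 ⇒ H = (-2, 3)
through F parallel to HB: direction (2, -3); meets JH at D = (11, -10)
D = J + t·(H−J) with t = -10/3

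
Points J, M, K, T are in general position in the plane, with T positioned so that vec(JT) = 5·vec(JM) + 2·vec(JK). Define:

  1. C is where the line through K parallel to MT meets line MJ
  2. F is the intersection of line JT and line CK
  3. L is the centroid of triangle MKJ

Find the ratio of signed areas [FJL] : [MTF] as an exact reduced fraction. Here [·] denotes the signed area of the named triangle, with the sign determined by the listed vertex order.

Choose coordinates J = (0, 0), M = (1, 0), K = (0, 1), T = (5, 2).
1. C is where the line through K parallel to MT meets line MJ ⇒ C = (-2, 0)
2. F is the intersection of line JT and line CK ⇒ F = (-10, -4)
3. L is the centroid of triangle MKJ ⇒ L = (1/3, 1/3)
2·[FJL] = 2, 2·[MTF] = 6
[FJL]:[MTF] = 2:6 = 1/3

[FJL]:[MTF] = 1/3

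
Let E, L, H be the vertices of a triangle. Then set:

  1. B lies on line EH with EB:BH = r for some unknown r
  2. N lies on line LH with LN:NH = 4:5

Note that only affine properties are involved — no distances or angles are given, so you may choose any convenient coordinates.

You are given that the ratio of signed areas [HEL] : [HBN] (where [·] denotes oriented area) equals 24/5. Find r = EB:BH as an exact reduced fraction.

r = 5/3

Set E = (0, 0), L = (1, 0), H = (0, 1); any affine frame gives the same invariant.
1. With EB:BH = r, write λ = r/(r+1) so B = E + λ·(H−E); B is affine-linear in λ
2. N lies on line LH with LN:NH = 4:5 ⇒ N = (5/9, 4/9)
Every point depending on B is an affine combination of B and λ-independent points, so each such coordinate is linear in λ; the λ² term in each signed area is a multiple of (H−E)×(H−E) = 0, so 2·[HEL] and 2·[HBN] are each linear in λ. Evaluating at λ=0 and λ=1:
  2·[HEL] = 1,   2·[HBN] = -5/9·λ + 5/9
So [HEL]:[HBN] = (1) / (-5/9·λ + 5/9). Setting this equal to 24/5:
  1 = 24/5·(-5/9·λ + 5/9)  ⇒  λ = 5/8
Then r = λ/(1−λ) = (5/8)/(3/8) = 5/3. Check: with r = 5/3, B = (0, 5/8) and [HEL]:[HBN] = 24/5 as required.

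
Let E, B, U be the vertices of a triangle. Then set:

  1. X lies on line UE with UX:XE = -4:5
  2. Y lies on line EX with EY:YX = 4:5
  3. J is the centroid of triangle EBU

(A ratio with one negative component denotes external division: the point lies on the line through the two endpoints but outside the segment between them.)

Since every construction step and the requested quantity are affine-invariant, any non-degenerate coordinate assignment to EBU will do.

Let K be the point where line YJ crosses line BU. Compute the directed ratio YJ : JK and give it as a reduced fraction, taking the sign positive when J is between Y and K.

Work in coordinates with E = (0, 0), B = (1, 0), U = (0, 1).
1. X lies on line UE with UX:XE = -4:5 ⇒ X = (0, 5)
2. Y lies on line EX with EY:YX = 4:5 ⇒ Y = (0, 20/9)
3. J is the centroid of triangle EBU ⇒ J = (1/3, 1/3)
line YJ meets BU at K = (11/42, 31/42)
J = Y + t·(K−Y) with t = 14/11, so YJ:JK = 14/11:-3/11

YJ:JK = -14/3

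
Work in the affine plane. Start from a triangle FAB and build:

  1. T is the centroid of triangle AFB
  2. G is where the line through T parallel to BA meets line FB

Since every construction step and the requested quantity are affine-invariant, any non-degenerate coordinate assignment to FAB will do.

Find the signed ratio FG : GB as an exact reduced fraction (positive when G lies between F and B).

FG:GB = 2

Assign F = (0, 0), A = (1, 0), B = (0, 1) — the answer is frame-independent, so this choice is without loss of generality.
1. T is the centroid of triangle AFB ⇒ T = (1/3, 1/3)
2. G is where the line through T parallel to BA meets line FB ⇒ G = (0, 2/3)
G = F + t·(B−F) with t = 2/3, so FG:GB = t:(1−t) = 2/3:1/3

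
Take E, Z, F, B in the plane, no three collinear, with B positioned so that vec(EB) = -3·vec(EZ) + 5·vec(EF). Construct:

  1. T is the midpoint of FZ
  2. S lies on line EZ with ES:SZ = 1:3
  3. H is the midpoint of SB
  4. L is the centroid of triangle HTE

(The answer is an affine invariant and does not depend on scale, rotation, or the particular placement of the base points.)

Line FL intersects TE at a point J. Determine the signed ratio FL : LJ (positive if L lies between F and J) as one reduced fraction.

FL:LJ = -7/31

Assign E = (0, 0), Z = (1, 0), F = (0, 1), B = (-3, 5) — the answer is frame-independent, so this choice is without loss of generality.
1. T is the midpoint of FZ ⇒ T = (1/2, 1/2)
2. S lies on line EZ with ES:SZ = 1:3 ⇒ S = (1/4, 0)
3. H is the midpoint of SB ⇒ H = (-11/8, 5/2)
4. L is the centroid of triangle HTE ⇒ L = (-7/24, 1)
line FL meets TE at J = (1, 1)
L = F + t·(J−F) with t = -7/24, so FL:LJ = -7/24:31/24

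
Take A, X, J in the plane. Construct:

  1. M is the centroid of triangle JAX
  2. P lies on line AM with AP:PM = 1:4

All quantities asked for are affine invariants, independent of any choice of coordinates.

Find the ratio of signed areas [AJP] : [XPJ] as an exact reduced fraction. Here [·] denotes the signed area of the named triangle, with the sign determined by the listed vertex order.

[AJP]:[XPJ] = 1/13

Assign A = (0, 0), X = (1, 0), J = (0, 1) — the answer is frame-independent, so this choice is without loss of generality.
1. M is the centroid of triangle JAX ⇒ M = (1/3, 1/3)
2. P lies on line AM with AP:PM = 1:4 ⇒ P = (1/15, 1/15)
2·[AJP] = -1/15, 2·[XPJ] = -13/15
[AJP]:[XPJ] = -1/15:-13/15 = 1/13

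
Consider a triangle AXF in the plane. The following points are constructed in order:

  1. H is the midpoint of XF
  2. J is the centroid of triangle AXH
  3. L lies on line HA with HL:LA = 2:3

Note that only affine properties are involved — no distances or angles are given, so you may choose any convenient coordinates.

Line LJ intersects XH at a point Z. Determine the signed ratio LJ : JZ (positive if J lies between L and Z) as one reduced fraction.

Set A = (0, 0), X = (1, 0), F = (0, 1); any affine frame gives the same invariant.
1. H is the midpoint of XF ⇒ H = (1/2, 1/2)
2. J is the centroid of triangle AXH ⇒ J = (1/2, 1/6)
3. L lies on line HA with HL:LA = 2:3 ⇒ L = (3/10, 3/10)
line LJ meets XH at Z = (3/2, -1/2)
J = L + t·(Z−L) with t = 1/6, so LJ:JZ = 1/6:5/6

LJ:JZ = 1/5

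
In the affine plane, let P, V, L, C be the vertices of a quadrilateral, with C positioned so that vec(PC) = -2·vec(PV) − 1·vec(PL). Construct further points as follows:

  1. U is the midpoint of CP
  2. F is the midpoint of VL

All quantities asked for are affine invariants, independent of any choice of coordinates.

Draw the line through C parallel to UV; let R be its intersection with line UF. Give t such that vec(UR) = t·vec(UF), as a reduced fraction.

t = -2/5

Set P = (0, 0), V = (1, 0), L = (0, 1), C = (-2, -1); any affine frame gives the same invariant.
1. U is the midpoint of CP ⇒ U = (-1, -1/2)
2. F is the midpoint of VL ⇒ F = (1/2, 1/2)
through C parallel to UV: direction (2, 1/2); meets UF at R = (-8/5, -9/10)
R = U + t·(F−U) with t = -2/5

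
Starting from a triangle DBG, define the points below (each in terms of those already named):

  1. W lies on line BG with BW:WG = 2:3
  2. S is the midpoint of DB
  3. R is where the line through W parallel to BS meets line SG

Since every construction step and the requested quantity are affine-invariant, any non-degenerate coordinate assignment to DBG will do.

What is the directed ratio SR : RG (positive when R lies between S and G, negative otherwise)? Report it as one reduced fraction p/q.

Choose coordinates D = (0, 0), B = (1, 0), G = (0, 1).
1. W lies on line BG with BW:WG = 2:3 ⇒ W = (3/5, 2/5)
2. S is the midpoint of DB ⇒ S = (1/2, 0)
3. R is where the line through W parallel to BS meets line SG ⇒ R = (3/10, 2/5)
R = S + t·(G−S) with t = 2/5, so SR:RG = t:(1−t) = 2/5:3/5

SR:RG = 2/3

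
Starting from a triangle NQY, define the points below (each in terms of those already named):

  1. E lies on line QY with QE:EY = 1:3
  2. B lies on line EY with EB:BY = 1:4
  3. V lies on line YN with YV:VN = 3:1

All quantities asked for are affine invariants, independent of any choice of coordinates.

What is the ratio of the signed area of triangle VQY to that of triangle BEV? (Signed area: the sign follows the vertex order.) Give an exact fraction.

Assign N = (0, 0), Q = (1, 0), Y = (0, 1) — the answer is frame-independent, so this choice is without loss of generality.
1. E lies on line QY with QE:EY = 1:3 ⇒ E = (3/4, 1/4)
2. B lies on line EY with EB:BY = 1:4 ⇒ B = (3/5, 2/5)
3. V lies on line YN with YV:VN = 3:1 ⇒ V = (0, 1/4)
2·[VQY] = 3/4, 2·[BEV] = -9/80
[VQY]:[BEV] = 3/4:-9/80 = -20/3

[VQY]:[BEV] = -20/3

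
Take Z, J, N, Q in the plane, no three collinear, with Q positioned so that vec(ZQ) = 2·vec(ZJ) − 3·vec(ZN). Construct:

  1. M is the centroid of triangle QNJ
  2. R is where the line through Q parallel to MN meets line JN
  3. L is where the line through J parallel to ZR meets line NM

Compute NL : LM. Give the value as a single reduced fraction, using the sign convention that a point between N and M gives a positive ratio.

NL:LM = -3/2

Work in coordinates with Z = (0, 0), J = (1, 0), N = (0, 1), Q = (2, -3).
1. M is the centroid of triangle QNJ ⇒ M = (1, -2/3)
2. R is where the line through Q parallel to MN meets line JN ⇒ R = (-1, 2)
3. L is where the line through J parallel to ZR meets line NM ⇒ L = (3, -4)
L = N + t·(M−N) with t = 3, so NL:LM = t:(1−t) = 3:-2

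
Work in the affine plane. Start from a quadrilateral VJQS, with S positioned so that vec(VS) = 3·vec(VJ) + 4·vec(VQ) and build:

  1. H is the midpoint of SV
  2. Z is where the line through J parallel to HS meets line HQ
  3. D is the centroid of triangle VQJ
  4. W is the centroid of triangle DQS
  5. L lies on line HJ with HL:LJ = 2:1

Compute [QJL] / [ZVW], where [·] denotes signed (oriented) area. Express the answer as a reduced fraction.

[QJL]:[ZVW] = -45/136

Work in coordinates with V = (0, 0), J = (1, 0), Q = (0, 1), S = (3, 4).
1. H is the midpoint of SV ⇒ H = (3/2, 2)
2. Z is where the line through J parallel to HS meets line HQ ⇒ Z = (7/2, 10/3)
3. D is the centroid of triangle VQJ ⇒ D = (1/3, 1/3)
4. W is the centroid of triangle DQS ⇒ W = (10/9, 16/9)
5. L lies on line HJ with HL:LJ = 2:1 ⇒ L = (7/6, 2/3)
2·[QJL] = 5/6, 2·[ZVW] = -68/27
[QJL]:[ZVW] = 5/6:-68/27 = -45/136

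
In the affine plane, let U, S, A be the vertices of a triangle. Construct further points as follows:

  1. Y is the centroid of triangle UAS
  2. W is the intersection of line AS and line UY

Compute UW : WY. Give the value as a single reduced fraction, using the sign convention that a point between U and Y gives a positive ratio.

Assign U = (0, 0), S = (1, 0), A = (0, 1) — the answer is frame-independent, so this choice is without loss of generality.
1. Y is the centroid of triangle UAS ⇒ Y = (1/3, 1/3)
2. W is the intersection of line AS and line UY ⇒ W = (1/2, 1/2)
W = U + t·(Y−U) with t = 3/2, so UW:WY = t:(1−t) = 3/2:-1/2

UW:WY = -3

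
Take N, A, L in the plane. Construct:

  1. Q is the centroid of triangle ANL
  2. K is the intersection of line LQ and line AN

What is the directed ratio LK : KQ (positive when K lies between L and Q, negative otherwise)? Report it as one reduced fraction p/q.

Work in coordinates with N = (0, 0), A = (1, 0), L = (0, 1).
1. Q is the centroid of triangle ANL ⇒ Q = (1/3, 1/3)
2. K is the intersection of line LQ and line AN ⇒ K = (1/2, 0)
K = L + t·(Q−L) with t = 3/2, so LK:KQ = t:(1−t) = 3/2:-1/2

LK:KQ = -3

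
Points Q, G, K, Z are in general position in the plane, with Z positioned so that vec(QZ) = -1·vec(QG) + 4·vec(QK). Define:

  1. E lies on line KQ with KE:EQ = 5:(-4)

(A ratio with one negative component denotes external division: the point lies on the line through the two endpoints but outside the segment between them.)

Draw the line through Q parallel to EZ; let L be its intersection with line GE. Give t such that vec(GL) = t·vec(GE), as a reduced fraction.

t = 2/3

Choose coordinates Q = (0, 0), G = (1, 0), K = (0, 1), Z = (-1, 4).
1. E lies on line KQ with KE:EQ = 5:(-4) ⇒ E = (0, -4)
through Q parallel to EZ: direction (-1, 8); meets GE at L = (1/3, -8/3)
L = G + t·(E−G) with t = 2/3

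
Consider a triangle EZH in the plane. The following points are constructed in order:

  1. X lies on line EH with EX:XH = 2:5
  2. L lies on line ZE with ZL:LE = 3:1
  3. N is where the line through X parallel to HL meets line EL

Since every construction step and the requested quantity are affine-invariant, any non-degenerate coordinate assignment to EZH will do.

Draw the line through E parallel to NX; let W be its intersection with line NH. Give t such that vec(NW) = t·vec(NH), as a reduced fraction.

t = -2/5

Set E = (0, 0), Z = (1, 0), H = (0, 1); any affine frame gives the same invariant.
1. X lies on line EH with EX:XH = 2:5 ⇒ X = (0, 2/7)
2. L lies on line ZE with ZL:LE = 3:1 ⇒ L = (1/4, 0)
3. N is where the line through X parallel to HL meets line EL ⇒ N = (1/14, 0)
through E parallel to NX: direction (-1/14, 2/7); meets NH at W = (1/10, -2/5)
W = N + t·(H−N) with t = -2/5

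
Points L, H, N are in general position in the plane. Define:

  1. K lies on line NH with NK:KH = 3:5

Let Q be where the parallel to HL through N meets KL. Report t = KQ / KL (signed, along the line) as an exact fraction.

t = -3/5

Assign L = (0, 0), H = (1, 0), N = (0, 1) — the answer is frame-independent, so this choice is without loss of generality.
1. K lies on line NH with NK:KH = 3:5 ⇒ K = (3/8, 5/8)
through N parallel to HL: direction (-1, 0); meets KL at Q = (3/5, 1)
Q = K + t·(L−K) with t = -3/5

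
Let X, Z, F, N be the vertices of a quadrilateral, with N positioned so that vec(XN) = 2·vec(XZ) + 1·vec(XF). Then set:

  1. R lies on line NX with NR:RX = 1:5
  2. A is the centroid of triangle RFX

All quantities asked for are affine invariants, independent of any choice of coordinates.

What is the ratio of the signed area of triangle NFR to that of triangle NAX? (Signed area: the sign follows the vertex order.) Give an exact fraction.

[NFR]:[NAX] = 1/2

Choose coordinates X = (0, 0), Z = (1, 0), F = (0, 1), N = (2, 1).
1. R lies on line NX with NR:RX = 1:5 ⇒ R = (5/3, 5/6)
2. A is the centroid of triangle RFX ⇒ A = (5/9, 11/18)
2·[NFR] = 1/3, 2·[NAX] = 2/3
[NFR]:[NAX] = 1/3:2/3 = 1/2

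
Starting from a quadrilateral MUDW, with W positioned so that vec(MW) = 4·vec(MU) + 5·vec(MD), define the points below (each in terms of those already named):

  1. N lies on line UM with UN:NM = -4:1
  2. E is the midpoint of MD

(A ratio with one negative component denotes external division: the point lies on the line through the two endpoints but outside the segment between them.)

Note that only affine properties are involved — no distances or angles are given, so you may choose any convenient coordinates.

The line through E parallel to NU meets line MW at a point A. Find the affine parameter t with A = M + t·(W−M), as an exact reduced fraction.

t = 1/10

Choose coordinates M = (0, 0), U = (1, 0), D = (0, 1), W = (4, 5).
1. N lies on line UM with UN:NM = -4:1 ⇒ N = (-1/3, 0)
2. E is the midpoint of MD ⇒ E = (0, 1/2)
through E parallel to NU: direction (4/3, 0); meets MW at A = (2/5, 1/2)
A = M + t·(W−M) with t = 1/10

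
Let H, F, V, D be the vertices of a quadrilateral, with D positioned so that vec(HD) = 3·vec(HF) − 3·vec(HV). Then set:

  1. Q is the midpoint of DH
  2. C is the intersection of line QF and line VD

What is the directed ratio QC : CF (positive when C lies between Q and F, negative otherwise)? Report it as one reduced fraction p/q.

Assign H = (0, 0), F = (1, 0), V = (0, 1), D = (3, -3) — the answer is frame-independent, so this choice is without loss of generality.
1. Q is the midpoint of DH ⇒ Q = (3/2, -3/2)
2. C is the intersection of line QF and line VD ⇒ C = (6/5, -3/5)
C = Q + t·(F−Q) with t = 3/5, so QC:CF = t:(1−t) = 3/5:2/5

QC:CF = 3/2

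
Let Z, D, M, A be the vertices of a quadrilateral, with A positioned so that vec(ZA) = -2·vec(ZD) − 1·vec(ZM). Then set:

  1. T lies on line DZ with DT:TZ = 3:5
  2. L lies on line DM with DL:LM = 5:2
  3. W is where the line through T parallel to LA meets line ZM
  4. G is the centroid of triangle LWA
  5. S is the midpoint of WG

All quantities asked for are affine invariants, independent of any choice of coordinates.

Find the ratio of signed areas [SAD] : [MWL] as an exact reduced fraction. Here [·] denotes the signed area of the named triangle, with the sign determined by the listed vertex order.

[SAD]:[MWL] = 23/47

Work in coordinates with Z = (0, 0), D = (1, 0), M = (0, 1), A = (-2, -1).
1. T lies on line DZ with DT:TZ = 3:5 ⇒ T = (5/8, 0)
2. L lies on line DM with DL:LM = 5:2 ⇒ L = (2/7, 5/7)
3. W is where the line through T parallel to LA meets line ZM ⇒ W = (0, -15/32)
4. G is the centroid of triangle LWA ⇒ G = (-4/7, -169/672)
5. S is the midpoint of WG ⇒ S = (-2/7, -121/336)
2·[SAD] = 23/112, 2·[MWL] = 47/112
[SAD]:[MWL] = 23/112:47/112 = 23/47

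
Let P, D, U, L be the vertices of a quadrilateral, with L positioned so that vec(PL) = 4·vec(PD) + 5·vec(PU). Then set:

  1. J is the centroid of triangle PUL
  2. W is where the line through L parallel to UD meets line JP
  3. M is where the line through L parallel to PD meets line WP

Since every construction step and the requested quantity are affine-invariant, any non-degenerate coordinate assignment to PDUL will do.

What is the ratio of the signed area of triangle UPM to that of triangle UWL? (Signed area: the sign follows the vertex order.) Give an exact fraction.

Set P = (0, 0), D = (1, 0), U = (0, 1), L = (4, 5); any affine frame gives the same invariant.
1. J is the centroid of triangle PUL ⇒ J = (4/3, 2)
2. W is where the line through L parallel to UD meets line JP ⇒ W = (18/5, 27/5)
3. M is where the line through L parallel to PD meets line WP ⇒ M = (10/3, 5)
2·[UPM] = 10/3, 2·[UWL] = -16/5
[UPM]:[UWL] = 10/3:-16/5 = -25/24

[UPM]:[UWL] = -25/24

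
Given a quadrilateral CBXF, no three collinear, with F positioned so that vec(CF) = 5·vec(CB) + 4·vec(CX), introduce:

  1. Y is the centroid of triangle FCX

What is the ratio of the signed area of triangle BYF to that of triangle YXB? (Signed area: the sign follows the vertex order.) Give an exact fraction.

[BYF]:[YXB] = -12/7

Choose coordinates C = (0, 0), B = (1, 0), X = (0, 1), F = (5, 4).
1. Y is the centroid of triangle FCX ⇒ Y = (5/3, 5/3)
2·[BYF] = -4, 2·[YXB] = 7/3
[BYF]:[YXB] = -4:7/3 = -12/7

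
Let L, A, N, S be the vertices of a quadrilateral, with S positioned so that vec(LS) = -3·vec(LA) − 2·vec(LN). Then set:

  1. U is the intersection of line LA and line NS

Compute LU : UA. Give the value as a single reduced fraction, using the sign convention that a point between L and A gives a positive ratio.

Set L = (0, 0), A = (1, 0), N = (0, 1), S = (-3, -2); any affine frame gives the same invariant.
1. U is the intersection of line LA and line NS ⇒ U = (-1, 0)
U = L + t·(A−L) with t = -1, so LU:UA = t:(1−t) = -1:2

LU:UA = -1/2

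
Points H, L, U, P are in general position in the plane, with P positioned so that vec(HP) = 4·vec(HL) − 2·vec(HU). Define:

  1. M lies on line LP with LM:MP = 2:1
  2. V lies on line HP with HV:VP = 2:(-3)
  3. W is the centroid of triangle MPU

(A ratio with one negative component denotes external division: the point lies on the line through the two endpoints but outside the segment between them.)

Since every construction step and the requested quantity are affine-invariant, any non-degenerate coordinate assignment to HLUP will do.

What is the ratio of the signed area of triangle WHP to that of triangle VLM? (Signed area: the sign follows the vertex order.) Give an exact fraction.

[WHP]:[VLM] = -7/18

Choose coordinates H = (0, 0), L = (1, 0), U = (0, 1), P = (4, -2).
1. M lies on line LP with LM:MP = 2:1 ⇒ M = (3, -4/3)
2. V lies on line HP with HV:VP = 2:(-3) ⇒ V = (-8, 4)
3. W is the centroid of triangle MPU ⇒ W = (7/3, -7/9)
2·[WHP] = 14/9, 2·[VLM] = -4
[WHP]:[VLM] = 14/9:-4 = -7/18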